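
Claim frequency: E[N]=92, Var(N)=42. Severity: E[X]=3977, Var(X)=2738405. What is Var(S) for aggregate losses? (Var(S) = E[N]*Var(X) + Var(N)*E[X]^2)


Var(S) = E[N]*Var(X) + Var(N)*E[X]^2
= 92*2738405 + 42*3977^2
= 251933260 + 664294218
= 9.1623e+08


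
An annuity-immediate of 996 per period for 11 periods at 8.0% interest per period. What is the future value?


FV = PMT * ((1+i)^n - 1) / i
= 996 * ((1.08)^11 - 1) / 0.08
= 996 * (2.331639 - 1) / 0.08
= 16578.9055


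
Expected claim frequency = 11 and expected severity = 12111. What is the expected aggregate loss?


E[S] = E[N] * E[X]
= 11 * 12111
= 133221


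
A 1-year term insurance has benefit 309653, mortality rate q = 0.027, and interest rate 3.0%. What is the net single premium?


NSP = benefit * q * v
v = 1/(1+i) = 0.970874
NSP = 309653 * 0.027 * 0.970874
= 8117.1175


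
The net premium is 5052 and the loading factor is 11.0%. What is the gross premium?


Gross = net * (1 + loading)
= 5052 * (1 + 0.11)
= 5052 * 1.11
= 5607.72


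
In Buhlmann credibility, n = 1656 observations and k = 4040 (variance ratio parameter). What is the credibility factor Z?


Z = n / (n + k)
= 1656 / (1656 + 4040)
= 1656 / 5696
= 0.2907


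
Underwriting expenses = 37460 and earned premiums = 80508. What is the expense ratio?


Expense ratio = expenses / premiums
= 37460 / 80508
= 0.4653


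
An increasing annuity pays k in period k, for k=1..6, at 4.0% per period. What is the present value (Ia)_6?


(Ia)_n = sum_{k=1}^{n} k * v^k, v = 1/(1+i)
v = 0.961538
Sum computed term by term:
(Ia)_6 = 17.7484


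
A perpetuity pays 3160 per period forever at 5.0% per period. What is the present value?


PV = PMT / i
= 3160 / 0.05
= 63200.0


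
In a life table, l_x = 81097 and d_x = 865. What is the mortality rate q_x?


q_x = d_x / l_x
= 865 / 81097
= 0.0107


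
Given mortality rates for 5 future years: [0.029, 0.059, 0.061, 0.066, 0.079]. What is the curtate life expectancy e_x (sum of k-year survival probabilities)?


e_x = sum_{k=1}^{n} k_p_x
k_p_x values:
  1_p_x = 0.971
  2_p_x = 0.913711
  3_p_x = 0.857975
  4_p_x = 0.801348
  5_p_x = 0.738042
e_x = 4.2821


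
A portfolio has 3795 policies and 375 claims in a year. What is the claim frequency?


frequency = claims / policies
= 375 / 3795
= 0.0988


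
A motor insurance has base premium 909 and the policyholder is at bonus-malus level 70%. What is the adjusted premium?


adjusted = base * BM_level / 100
= 909 * 70 / 100
= 909 * 0.7
= 636.3


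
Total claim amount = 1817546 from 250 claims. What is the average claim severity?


severity = total / number
= 1817546 / 250
= 7270.184


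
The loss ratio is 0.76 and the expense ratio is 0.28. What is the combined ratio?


Combined ratio = loss ratio + expense ratio
= 0.76 + 0.28
= 1.04


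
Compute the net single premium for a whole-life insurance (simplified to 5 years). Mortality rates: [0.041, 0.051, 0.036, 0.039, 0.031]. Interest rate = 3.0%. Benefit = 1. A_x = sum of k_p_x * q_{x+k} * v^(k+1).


v = 0.970874
Year 0: k_p_x=1.0, q=0.041, term=0.039806
Year 1: k_p_x=0.959, q=0.051, term=0.046101
Year 2: k_p_x=0.910091, q=0.036, term=0.029983
Year 3: k_p_x=0.877328, q=0.039, term=0.0304
Year 4: k_p_x=0.843112, q=0.031, term=0.022546
A_x = 0.1688


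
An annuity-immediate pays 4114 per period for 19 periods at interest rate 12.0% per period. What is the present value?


PV = PMT * (1 - (1+i)^(-n)) / i
= 4114 * (1 - (1+0.12)^(-19)) / 0.12
= 4114 * (1 - 0.116107) / 0.12
= 4114 * 7.365777
= 30302.806


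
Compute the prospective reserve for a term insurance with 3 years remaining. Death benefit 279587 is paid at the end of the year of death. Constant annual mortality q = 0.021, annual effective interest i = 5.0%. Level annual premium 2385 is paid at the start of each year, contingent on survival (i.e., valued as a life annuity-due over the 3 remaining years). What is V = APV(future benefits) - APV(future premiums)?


v = 1/(1+i) = 0.952381
APV(future benefits) per unit = sum_{k=0}^{2} k_p_x * q * v^(k+1) = 0.056034
APV(future benefits) = 279587 * 0.056034 = 15666.4629
Life annuity-due factor ä_{x:3} = sum_{k=0}^{2} k_p_x * v^k = 2.801715
APV(future premiums) = 2385 * 2.801715 = 6682.0907
V = 15666.4629 - 6682.0907
= 8984.3722


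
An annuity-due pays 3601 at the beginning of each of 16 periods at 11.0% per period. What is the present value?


PV_due = PMT * (1-(1+i)^(-n))/i * (1+i)
PV_immediate = 26572.3616
PV_due = 26572.3616 * 1.11
= 29495.3213


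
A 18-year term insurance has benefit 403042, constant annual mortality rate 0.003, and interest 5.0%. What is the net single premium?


NSP = benefit * sum_{k=0}^{n-1} k_p_x * q * v^(k+1)
With constant q=0.003, v=0.952381
Sum = 0.034322
NSP = 403042 * 0.034322
= 13833.1849


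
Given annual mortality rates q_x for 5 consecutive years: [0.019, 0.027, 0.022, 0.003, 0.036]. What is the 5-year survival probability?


p_k = 1 - q_k for each year
Survival = product of (1 - q_k)
= 0.981 * 0.973 * 0.978 * 0.997 * 0.964
= 0.8972


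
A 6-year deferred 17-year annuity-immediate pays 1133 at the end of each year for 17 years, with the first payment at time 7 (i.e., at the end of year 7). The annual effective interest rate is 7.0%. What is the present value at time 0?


PV at time 6 of the 17-year annuity-immediate:
a_n = 1133 * (1-(1+0.07)^(-17))/0.07 = 11061.7317
Discount back 6 years to time 0:
PV = 11061.7317 * (1+0.07)^(-6)
= 11061.7317 * 0.666342
= 7370.8989


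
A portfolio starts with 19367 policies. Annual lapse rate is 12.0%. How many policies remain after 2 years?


remaining = initial * (1 - lapse)^years
= 19367 * (1 - 0.12)^2
= 19367 * 0.7744
= 14997.8048


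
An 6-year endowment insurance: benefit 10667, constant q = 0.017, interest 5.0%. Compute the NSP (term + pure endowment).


Term component = 884.3284
Pure endowment = 6_p_x * v^6 * benefit = 0.902238 * 0.746215 * 10667 = 7181.7058
NSP = 8066.0341


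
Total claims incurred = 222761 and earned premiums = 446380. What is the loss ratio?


Loss ratio = claims / premiums
= 222761 / 446380
= 0.499


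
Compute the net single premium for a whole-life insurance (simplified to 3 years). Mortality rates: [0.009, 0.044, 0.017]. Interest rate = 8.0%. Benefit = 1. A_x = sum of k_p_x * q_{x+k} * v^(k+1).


v = 0.925926
Year 0: k_p_x=1.0, q=0.009, term=0.008333
Year 1: k_p_x=0.991, q=0.044, term=0.037383
Year 2: k_p_x=0.947396, q=0.017, term=0.012785
A_x = 0.0585


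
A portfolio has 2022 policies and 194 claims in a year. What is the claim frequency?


frequency = claims / policies
= 194 / 2022
= 0.0959


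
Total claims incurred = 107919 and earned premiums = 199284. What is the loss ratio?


Loss ratio = claims / premiums
= 107919 / 199284
= 0.5415


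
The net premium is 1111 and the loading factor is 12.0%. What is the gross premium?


Gross = net * (1 + loading)
= 1111 * (1 + 0.12)
= 1111 * 1.12
= 1244.32


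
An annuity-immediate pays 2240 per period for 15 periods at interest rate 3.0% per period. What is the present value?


PV = PMT * (1 - (1+i)^(-n)) / i
= 2240 * (1 - (1+0.03)^(-15)) / 0.03
= 2240 * (1 - 0.641862) / 0.03
= 2240 * 11.937935
= 26740.9746


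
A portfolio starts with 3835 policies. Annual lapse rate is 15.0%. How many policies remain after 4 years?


remaining = initial * (1 - lapse)^years
= 3835 * (1 - 0.15)^4
= 3835 * 0.522006
= 2001.894


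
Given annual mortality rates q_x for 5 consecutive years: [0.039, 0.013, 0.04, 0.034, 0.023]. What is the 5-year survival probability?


p_k = 1 - q_k for each year
Survival = product of (1 - q_k)
= 0.961 * 0.987 * 0.96 * 0.966 * 0.977
= 0.8594


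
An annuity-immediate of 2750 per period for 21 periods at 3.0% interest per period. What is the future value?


FV = PMT * ((1+i)^n - 1) / i
= 2750 * ((1.03)^21 - 1) / 0.03
= 2750 * (1.860295 - 1) / 0.03
= 78860.3357


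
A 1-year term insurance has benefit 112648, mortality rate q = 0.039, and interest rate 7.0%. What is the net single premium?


NSP = benefit * q * v
v = 1/(1+i) = 0.934579
NSP = 112648 * 0.039 * 0.934579
= 4105.8617


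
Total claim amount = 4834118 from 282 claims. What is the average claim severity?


severity = total / number
= 4834118 / 282
= 17142.2624


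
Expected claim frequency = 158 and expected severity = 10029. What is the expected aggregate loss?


E[S] = E[N] * E[X]
= 158 * 10029
= 1.5846e+06


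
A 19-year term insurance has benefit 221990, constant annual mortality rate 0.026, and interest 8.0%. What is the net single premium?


NSP = benefit * sum_{k=0}^{n-1} k_p_x * q * v^(k+1)
With constant q=0.026, v=0.925926
Sum = 0.210829
NSP = 221990 * 0.210829
= 46801.9927


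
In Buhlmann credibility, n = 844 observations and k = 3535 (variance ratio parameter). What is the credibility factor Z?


Z = n / (n + k)
= 844 / (844 + 3535)
= 844 / 4379
= 0.1927


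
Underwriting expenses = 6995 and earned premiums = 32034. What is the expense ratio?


Expense ratio = expenses / premiums
= 6995 / 32034
= 0.2184


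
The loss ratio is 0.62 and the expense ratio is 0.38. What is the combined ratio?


Combined ratio = loss ratio + expense ratio
= 0.62 + 0.38
= 1.0


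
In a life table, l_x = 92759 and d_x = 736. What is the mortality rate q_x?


q_x = d_x / l_x
= 736 / 92759
= 0.0079


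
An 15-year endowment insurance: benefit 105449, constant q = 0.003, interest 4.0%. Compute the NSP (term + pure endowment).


Term component = 3451.8934
Pure endowment = 15_p_x * v^15 * benefit = 0.955933 * 0.555265 * 105449 = 55971.8615
NSP = 59423.7549


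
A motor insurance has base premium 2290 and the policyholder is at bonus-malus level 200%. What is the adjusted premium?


adjusted = base * BM_level / 100
= 2290 * 200 / 100
= 2290 * 2.0
= 4580.0


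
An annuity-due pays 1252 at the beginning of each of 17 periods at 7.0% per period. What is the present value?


PV_due = PMT * (1-(1+i)^(-n))/i * (1+i)
PV_immediate = 12223.5552
PV_due = 12223.5552 * 1.07
= 13079.2041


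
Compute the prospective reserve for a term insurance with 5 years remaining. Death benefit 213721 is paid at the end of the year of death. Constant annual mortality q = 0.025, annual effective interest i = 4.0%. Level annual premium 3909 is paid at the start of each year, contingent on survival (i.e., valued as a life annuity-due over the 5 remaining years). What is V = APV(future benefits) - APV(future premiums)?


v = 1/(1+i) = 0.961538
APV(future benefits) per unit = sum_{k=0}^{4} k_p_x * q * v^(k+1) = 0.106078
APV(future benefits) = 213721 * 0.106078 = 22671.1592
Life annuity-due factor ä_{x:5} = sum_{k=0}^{4} k_p_x * v^k = 4.412857
APV(future premiums) = 3909 * 4.412857 = 17249.8582
V = 22671.1592 - 17249.8582
= 5421.301


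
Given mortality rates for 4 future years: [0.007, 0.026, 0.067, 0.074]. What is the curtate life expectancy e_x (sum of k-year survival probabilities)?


e_x = sum_{k=1}^{n} k_p_x
k_p_x values:
  1_p_x = 0.993
  2_p_x = 0.967182
  3_p_x = 0.902381
  4_p_x = 0.835605
e_x = 3.6982


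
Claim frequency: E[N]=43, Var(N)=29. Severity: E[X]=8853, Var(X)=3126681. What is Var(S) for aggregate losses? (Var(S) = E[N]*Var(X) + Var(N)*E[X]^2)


Var(S) = E[N]*Var(X) + Var(N)*E[X]^2
= 43*3126681 + 29*8853^2
= 134447283 + 2272892661
= 2.4073e+09


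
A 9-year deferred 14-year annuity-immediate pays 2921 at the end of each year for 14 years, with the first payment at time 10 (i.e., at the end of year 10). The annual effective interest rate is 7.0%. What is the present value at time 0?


PV at time 9 of the 14-year annuity-immediate:
a_n = 2921 * (1-(1+0.07)^(-14))/0.07 = 25545.512
Discount back 9 years to time 0:
PV = 25545.512 * (1+0.07)^(-9)
= 25545.512 * 0.543934
= 13895.0659


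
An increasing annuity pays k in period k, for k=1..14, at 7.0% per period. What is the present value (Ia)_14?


(Ia)_n = sum_{k=1}^{n} k * v^k, v = 1/(1+i)
v = 0.934579
Sum computed term by term:
(Ia)_14 = 56.1173


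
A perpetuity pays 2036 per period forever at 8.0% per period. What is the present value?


PV = PMT / i
= 2036 / 0.08
= 25450.0


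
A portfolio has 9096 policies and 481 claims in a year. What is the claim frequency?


frequency = claims / policies
= 481 / 9096
= 0.0529


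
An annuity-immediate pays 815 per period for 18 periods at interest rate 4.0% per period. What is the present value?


PV = PMT * (1 - (1+i)^(-n)) / i
= 815 * (1 - (1+0.04)^(-18)) / 0.04
= 815 * (1 - 0.493628) / 0.04
= 815 * 12.659297
= 10317.327


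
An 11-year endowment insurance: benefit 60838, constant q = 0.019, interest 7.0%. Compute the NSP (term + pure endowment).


Term component = 7991.2708
Pure endowment = 11_p_x * v^11 * benefit = 0.809765 * 0.475093 * 60838 = 23405.2053
NSP = 31396.4761


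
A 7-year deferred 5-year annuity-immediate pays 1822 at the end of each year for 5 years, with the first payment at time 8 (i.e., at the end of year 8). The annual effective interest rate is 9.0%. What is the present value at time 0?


PV at time 7 of the 5-year annuity-immediate:
a_n = 1822 * (1-(1+0.09)^(-5))/0.09 = 7086.9446
Discount back 7 years to time 0:
PV = 7086.9446 * (1+0.09)^(-7)
= 7086.9446 * 0.547034
= 3876.8014


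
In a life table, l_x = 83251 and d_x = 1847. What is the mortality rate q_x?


q_x = d_x / l_x
= 1847 / 83251
= 0.0222


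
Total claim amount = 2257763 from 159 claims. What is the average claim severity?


severity = total / number
= 2257763 / 159
= 14199.7673


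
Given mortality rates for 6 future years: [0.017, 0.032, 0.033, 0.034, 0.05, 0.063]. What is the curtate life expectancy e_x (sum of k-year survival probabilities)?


e_x = sum_{k=1}^{n} k_p_x
k_p_x values:
  1_p_x = 0.983
  2_p_x = 0.951544
  3_p_x = 0.920143
  4_p_x = 0.888858
  5_p_x = 0.844415
  6_p_x = 0.791217
e_x = 5.3792


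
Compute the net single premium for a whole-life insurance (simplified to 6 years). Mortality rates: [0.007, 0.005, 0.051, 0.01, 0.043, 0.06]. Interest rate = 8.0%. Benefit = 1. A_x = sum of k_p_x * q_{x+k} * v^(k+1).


v = 0.925926
Year 0: k_p_x=1.0, q=0.007, term=0.006481
Year 1: k_p_x=0.993, q=0.005, term=0.004257
Year 2: k_p_x=0.988035, q=0.051, term=0.040001
Year 3: k_p_x=0.937645, q=0.01, term=0.006892
Year 4: k_p_x=0.928269, q=0.043, term=0.027166
Year 5: k_p_x=0.888353, q=0.06, term=0.033589
A_x = 0.1184


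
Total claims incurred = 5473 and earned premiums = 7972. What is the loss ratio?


Loss ratio = claims / premiums
= 5473 / 7972
= 0.6865


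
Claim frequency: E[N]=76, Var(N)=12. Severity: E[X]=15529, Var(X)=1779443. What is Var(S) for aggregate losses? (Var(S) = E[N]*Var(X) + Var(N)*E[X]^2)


Var(S) = E[N]*Var(X) + Var(N)*E[X]^2
= 76*1779443 + 12*15529^2
= 135237668 + 2893798092
= 3.0290e+09


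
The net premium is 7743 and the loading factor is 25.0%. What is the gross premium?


Gross = net * (1 + loading)
= 7743 * (1 + 0.25)
= 7743 * 1.25
= 9678.75


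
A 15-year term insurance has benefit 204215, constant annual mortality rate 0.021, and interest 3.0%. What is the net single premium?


NSP = benefit * sum_{k=0}^{n-1} k_p_x * q * v^(k+1)
With constant q=0.021, v=0.970874
Sum = 0.21953
NSP = 204215 * 0.21953
= 44831.3797


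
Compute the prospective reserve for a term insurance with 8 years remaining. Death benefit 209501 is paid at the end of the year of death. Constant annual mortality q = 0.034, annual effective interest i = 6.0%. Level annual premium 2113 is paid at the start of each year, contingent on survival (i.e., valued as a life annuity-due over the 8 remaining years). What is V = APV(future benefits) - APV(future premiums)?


v = 1/(1+i) = 0.943396
APV(future benefits) per unit = sum_{k=0}^{7} k_p_x * q * v^(k+1) = 0.189626
APV(future benefits) = 209501 * 0.189626 = 39726.7928
Life annuity-due factor ä_{x:8} = sum_{k=0}^{7} k_p_x * v^k = 5.911863
APV(future premiums) = 2113 * 5.911863 = 12491.7663
V = 39726.7928 - 12491.7663
= 27235.0265


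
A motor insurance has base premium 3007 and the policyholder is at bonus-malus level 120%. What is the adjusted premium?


adjusted = base * BM_level / 100
= 3007 * 120 / 100
= 3007 * 1.2
= 3608.4


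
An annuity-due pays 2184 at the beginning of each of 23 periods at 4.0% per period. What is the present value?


PV_due = PMT * (1-(1+i)^(-n))/i * (1+i)
PV_immediate = 32447.3422
PV_due = 32447.3422 * 1.04
= 33745.2359


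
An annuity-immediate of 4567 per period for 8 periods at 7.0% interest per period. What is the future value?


FV = PMT * ((1+i)^n - 1) / i
= 4567 * ((1.07)^8 - 1) / 0.07
= 4567 * (1.718186 - 1) / 0.07
= 46856.5183


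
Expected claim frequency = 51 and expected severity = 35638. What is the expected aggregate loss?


E[S] = E[N] * E[X]
= 51 * 35638
= 1.8175e+06


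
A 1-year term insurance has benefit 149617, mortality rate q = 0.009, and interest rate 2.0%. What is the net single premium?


NSP = benefit * q * v
v = 1/(1+i) = 0.980392
NSP = 149617 * 0.009 * 0.980392
= 1320.15


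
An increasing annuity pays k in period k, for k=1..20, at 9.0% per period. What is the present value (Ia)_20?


(Ia)_n = sum_{k=1}^{n} k * v^k, v = 1/(1+i)
v = 0.917431
Sum computed term by term:
(Ia)_20 = 70.9055


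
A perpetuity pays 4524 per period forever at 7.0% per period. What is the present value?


PV = PMT / i
= 4524 / 0.07
= 64628.5714


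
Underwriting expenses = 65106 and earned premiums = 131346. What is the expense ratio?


Expense ratio = expenses / premiums
= 65106 / 131346
= 0.4957


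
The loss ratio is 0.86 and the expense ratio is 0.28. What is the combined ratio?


Combined ratio = loss ratio + expense ratio
= 0.86 + 0.28
= 1.14


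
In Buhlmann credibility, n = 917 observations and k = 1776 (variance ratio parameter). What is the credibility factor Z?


Z = n / (n + k)
= 917 / (917 + 1776)
= 917 / 2693
= 0.3405


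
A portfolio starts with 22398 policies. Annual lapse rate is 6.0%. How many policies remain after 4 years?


remaining = initial * (1 - lapse)^years
= 22398 * (1 - 0.06)^4
= 22398 * 0.780749
= 17487.2152


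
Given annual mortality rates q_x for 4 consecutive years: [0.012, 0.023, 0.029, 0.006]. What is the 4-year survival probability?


p_k = 1 - q_k for each year
Survival = product of (1 - q_k)
= 0.988 * 0.977 * 0.971 * 0.994
= 0.9317


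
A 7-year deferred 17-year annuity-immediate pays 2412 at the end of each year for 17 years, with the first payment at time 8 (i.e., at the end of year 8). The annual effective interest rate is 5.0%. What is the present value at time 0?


PV at time 7 of the 17-year annuity-immediate:
a_n = 2412 * (1-(1+0.05)^(-17))/0.05 = 27193.0478
Discount back 7 years to time 0:
PV = 27193.0478 * (1+0.05)^(-7)
= 27193.0478 * 0.710681
= 19325.5914


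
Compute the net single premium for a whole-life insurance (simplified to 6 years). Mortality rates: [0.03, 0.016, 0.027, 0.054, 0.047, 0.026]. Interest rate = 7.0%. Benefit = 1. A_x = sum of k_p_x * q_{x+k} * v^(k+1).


v = 0.934579
Year 0: k_p_x=1.0, q=0.03, term=0.028037
Year 1: k_p_x=0.97, q=0.016, term=0.013556
Year 2: k_p_x=0.95448, q=0.027, term=0.021037
Year 3: k_p_x=0.928709, q=0.054, term=0.038259
Year 4: k_p_x=0.878559, q=0.047, term=0.029441
Year 5: k_p_x=0.837266, q=0.026, term=0.014506
A_x = 0.1448


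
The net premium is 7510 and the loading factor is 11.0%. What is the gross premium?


Gross = net * (1 + loading)
= 7510 * (1 + 0.11)
= 7510 * 1.11
= 8336.1


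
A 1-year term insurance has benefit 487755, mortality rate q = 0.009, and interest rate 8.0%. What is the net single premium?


NSP = benefit * q * v
v = 1/(1+i) = 0.925926
NSP = 487755 * 0.009 * 0.925926
= 4064.625


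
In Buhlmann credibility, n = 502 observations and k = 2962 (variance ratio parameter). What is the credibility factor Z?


Z = n / (n + k)
= 502 / (502 + 2962)
= 502 / 3464
= 0.1449


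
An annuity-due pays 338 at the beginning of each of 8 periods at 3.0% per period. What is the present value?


PV_due = PMT * (1-(1+i)^(-n))/i * (1+i)
PV_immediate = 2372.656
PV_due = 2372.656 * 1.03
= 2443.8356


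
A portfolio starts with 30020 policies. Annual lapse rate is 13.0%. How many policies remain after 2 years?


remaining = initial * (1 - lapse)^years
= 30020 * (1 - 0.13)^2
= 30020 * 0.7569
= 22722.138


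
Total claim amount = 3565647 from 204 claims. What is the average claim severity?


severity = total / number
= 3565647 / 204
= 17478.6618


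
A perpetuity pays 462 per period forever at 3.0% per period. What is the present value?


PV = PMT / i
= 462 / 0.03
= 15400.0


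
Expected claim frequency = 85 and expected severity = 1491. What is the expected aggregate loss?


E[S] = E[N] * E[X]
= 85 * 1491
= 126735


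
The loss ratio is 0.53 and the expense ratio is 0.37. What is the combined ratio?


Combined ratio = loss ratio + expense ratio
= 0.53 + 0.37
= 0.9


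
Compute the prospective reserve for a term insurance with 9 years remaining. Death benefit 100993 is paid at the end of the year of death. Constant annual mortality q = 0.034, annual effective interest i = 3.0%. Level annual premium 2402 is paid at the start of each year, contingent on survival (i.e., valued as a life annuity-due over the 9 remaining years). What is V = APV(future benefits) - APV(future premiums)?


v = 1/(1+i) = 0.970874
APV(future benefits) per unit = sum_{k=0}^{8} k_p_x * q * v^(k+1) = 0.233015
APV(future benefits) = 100993 * 0.233015 = 23532.9221
Life annuity-due factor ä_{x:9} = sum_{k=0}^{8} k_p_x * v^k = 7.058995
APV(future premiums) = 2402 * 7.058995 = 16955.7067
V = 23532.9221 - 16955.7067
= 6577.2154


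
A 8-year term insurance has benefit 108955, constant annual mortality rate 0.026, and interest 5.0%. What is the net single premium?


NSP = benefit * sum_{k=0}^{n-1} k_p_x * q * v^(k+1)
With constant q=0.026, v=0.952381
Sum = 0.154555
NSP = 108955 * 0.154555
= 16839.5711


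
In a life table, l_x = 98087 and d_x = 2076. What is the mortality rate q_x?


q_x = d_x / l_x
= 2076 / 98087
= 0.0212


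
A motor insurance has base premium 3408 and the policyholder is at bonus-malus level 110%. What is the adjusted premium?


adjusted = base * BM_level / 100
= 3408 * 110 / 100
= 3408 * 1.1
= 3748.8


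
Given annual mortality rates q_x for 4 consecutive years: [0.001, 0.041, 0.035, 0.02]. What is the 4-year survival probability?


p_k = 1 - q_k for each year
Survival = product of (1 - q_k)
= 0.999 * 0.959 * 0.965 * 0.98
= 0.906


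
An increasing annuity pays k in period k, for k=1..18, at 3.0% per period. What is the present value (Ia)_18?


(Ia)_n = sum_{k=1}^{n} k * v^k, v = 1/(1+i)
v = 0.970874
Sum computed term by term:
(Ia)_18 = 119.7672


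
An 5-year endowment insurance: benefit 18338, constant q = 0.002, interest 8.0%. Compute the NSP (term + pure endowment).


Term component = 145.8969
Pure endowment = 5_p_x * v^5 * benefit = 0.99004 * 0.680583 * 18338 = 12356.2275
NSP = 12502.1244


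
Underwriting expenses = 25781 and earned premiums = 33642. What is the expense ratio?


Expense ratio = expenses / premiums
= 25781 / 33642
= 0.7663


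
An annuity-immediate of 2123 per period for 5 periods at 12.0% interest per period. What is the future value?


FV = PMT * ((1+i)^n - 1) / i
= 2123 * ((1.12)^5 - 1) / 0.12
= 2123 * (1.762342 - 1) / 0.12
= 13487.0949


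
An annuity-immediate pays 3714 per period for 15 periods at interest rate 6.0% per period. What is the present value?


PV = PMT * (1 - (1+i)^(-n)) / i
= 3714 * (1 - (1+0.06)^(-15)) / 0.06
= 3714 * (1 - 0.417265) / 0.06
= 3714 * 9.712249
= 36071.2927


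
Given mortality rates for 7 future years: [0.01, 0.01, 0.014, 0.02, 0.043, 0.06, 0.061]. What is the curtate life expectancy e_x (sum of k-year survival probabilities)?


e_x = sum_{k=1}^{n} k_p_x
k_p_x values:
  1_p_x = 0.99
  2_p_x = 0.9801
  3_p_x = 0.966379
  4_p_x = 0.947051
  5_p_x = 0.906328
  6_p_x = 0.851948
  7_p_x = 0.799979
e_x = 6.4418


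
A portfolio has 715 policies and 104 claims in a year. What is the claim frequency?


frequency = claims / policies
= 104 / 715
= 0.1455


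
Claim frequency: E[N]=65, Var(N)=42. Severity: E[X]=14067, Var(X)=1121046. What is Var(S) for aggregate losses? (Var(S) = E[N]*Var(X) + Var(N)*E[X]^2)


Var(S) = E[N]*Var(X) + Var(N)*E[X]^2
= 65*1121046 + 42*14067^2
= 72867990 + 8310980538
= 8.3838e+09


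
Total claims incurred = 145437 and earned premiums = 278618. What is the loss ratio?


Loss ratio = claims / premiums
= 145437 / 278618
= 0.522


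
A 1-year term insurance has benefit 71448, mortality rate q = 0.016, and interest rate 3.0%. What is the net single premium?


NSP = benefit * q * v
v = 1/(1+i) = 0.970874
NSP = 71448 * 0.016 * 0.970874
= 1109.8718


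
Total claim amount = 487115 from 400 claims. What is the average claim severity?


severity = total / number
= 487115 / 400
= 1217.7875


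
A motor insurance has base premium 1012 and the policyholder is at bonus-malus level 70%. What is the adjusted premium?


adjusted = base * BM_level / 100
= 1012 * 70 / 100
= 1012 * 0.7
= 708.4


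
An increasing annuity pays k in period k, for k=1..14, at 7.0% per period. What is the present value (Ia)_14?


(Ia)_n = sum_{k=1}^{n} k * v^k, v = 1/(1+i)
v = 0.934579
Sum computed term by term:
(Ia)_14 = 56.1173


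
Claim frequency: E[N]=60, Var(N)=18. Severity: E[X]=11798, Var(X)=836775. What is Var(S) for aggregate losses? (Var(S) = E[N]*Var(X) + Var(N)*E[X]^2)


Var(S) = E[N]*Var(X) + Var(N)*E[X]^2
= 60*836775 + 18*11798^2
= 50206500 + 2505470472
= 2.5557e+09


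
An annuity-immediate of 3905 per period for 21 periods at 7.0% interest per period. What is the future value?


FV = PMT * ((1+i)^n - 1) / i
= 3905 * ((1.07)^21 - 1) / 0.07
= 3905 * (4.140562 - 1) / 0.07
= 175198.5153


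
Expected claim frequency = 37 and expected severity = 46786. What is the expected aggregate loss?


E[S] = E[N] * E[X]
= 37 * 46786
= 1.7311e+06


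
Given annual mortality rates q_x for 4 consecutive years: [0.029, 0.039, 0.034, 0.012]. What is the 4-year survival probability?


p_k = 1 - q_k for each year
Survival = product of (1 - q_k)
= 0.971 * 0.961 * 0.966 * 0.988
= 0.8906


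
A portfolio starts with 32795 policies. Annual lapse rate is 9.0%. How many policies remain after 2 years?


remaining = initial * (1 - lapse)^years
= 32795 * (1 - 0.09)^2
= 32795 * 0.8281
= 27157.5395


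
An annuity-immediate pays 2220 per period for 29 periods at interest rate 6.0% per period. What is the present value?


PV = PMT * (1 - (1+i)^(-n)) / i
= 2220 * (1 - (1+0.06)^(-29)) / 0.06
= 2220 * (1 - 0.184557) / 0.06
= 2220 * 13.590721
= 30171.4007


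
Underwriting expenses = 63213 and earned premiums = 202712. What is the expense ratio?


Expense ratio = expenses / premiums
= 63213 / 202712
= 0.3118


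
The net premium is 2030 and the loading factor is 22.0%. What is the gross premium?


Gross = net * (1 + loading)
= 2030 * (1 + 0.22)
= 2030 * 1.22
= 2476.6


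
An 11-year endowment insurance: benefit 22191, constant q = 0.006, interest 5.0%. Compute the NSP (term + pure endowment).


Term component = 1076.5151
Pure endowment = 11_p_x * v^11 * benefit = 0.935945 * 0.584679 * 22191 = 12143.5261
NSP = 13220.0412


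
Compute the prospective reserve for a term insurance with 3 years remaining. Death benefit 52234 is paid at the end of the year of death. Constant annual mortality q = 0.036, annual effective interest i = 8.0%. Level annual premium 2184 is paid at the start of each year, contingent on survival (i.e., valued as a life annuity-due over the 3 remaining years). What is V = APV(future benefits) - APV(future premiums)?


v = 1/(1+i) = 0.925926
APV(future benefits) per unit = sum_{k=0}^{2} k_p_x * q * v^(k+1) = 0.089644
APV(future benefits) = 52234 * 0.089644 = 4682.4545
Life annuity-due factor ä_{x:3} = sum_{k=0}^{2} k_p_x * v^k = 2.689314
APV(future premiums) = 2184 * 2.689314 = 5873.4621
V = 4682.4545 - 5873.4621
= -1191.0076


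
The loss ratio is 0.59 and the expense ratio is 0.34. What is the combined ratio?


Combined ratio = loss ratio + expense ratio
= 0.59 + 0.34
= 0.93


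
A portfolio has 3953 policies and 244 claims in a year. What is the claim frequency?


frequency = claims / policies
= 244 / 3953
= 0.0617


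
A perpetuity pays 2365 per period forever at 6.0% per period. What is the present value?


PV = PMT / i
= 2365 / 0.06
= 39416.6667


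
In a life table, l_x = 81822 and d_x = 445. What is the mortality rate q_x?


q_x = d_x / l_x
= 445 / 81822
= 0.0054


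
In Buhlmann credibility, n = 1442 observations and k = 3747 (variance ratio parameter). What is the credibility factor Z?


Z = n / (n + k)
= 1442 / (1442 + 3747)
= 1442 / 5189
= 0.2779


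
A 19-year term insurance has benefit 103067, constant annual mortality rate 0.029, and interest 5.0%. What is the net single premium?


NSP = benefit * sum_{k=0}^{n-1} k_p_x * q * v^(k+1)
With constant q=0.029, v=0.952381
Sum = 0.284039
NSP = 103067 * 0.284039
= 29275.008


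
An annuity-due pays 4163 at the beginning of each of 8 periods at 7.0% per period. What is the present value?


PV_due = PMT * (1-(1+i)^(-n))/i * (1+i)
PV_immediate = 24858.5157
PV_due = 24858.5157 * 1.07
= 26598.6118


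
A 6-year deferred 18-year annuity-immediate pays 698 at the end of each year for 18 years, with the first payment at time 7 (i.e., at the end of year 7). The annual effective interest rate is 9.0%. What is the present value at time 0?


PV at time 6 of the 18-year annuity-immediate:
a_n = 698 * (1-(1+0.09)^(-18))/0.09 = 6111.4263
Discount back 6 years to time 0:
PV = 6111.4263 * (1+0.09)^(-6)
= 6111.4263 * 0.596267
= 3644.0438


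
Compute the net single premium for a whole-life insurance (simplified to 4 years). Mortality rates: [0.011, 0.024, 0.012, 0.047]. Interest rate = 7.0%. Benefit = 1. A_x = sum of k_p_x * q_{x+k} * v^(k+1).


v = 0.934579
Year 0: k_p_x=1.0, q=0.011, term=0.01028
Year 1: k_p_x=0.989, q=0.024, term=0.020732
Year 2: k_p_x=0.965264, q=0.012, term=0.009455
Year 3: k_p_x=0.953681, q=0.047, term=0.034195
A_x = 0.0747


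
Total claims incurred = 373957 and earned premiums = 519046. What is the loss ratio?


Loss ratio = claims / premiums
= 373957 / 519046
= 0.7205


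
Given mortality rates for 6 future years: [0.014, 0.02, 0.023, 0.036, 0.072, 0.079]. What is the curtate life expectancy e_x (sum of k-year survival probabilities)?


e_x = sum_{k=1}^{n} k_p_x
k_p_x values:
  1_p_x = 0.986
  2_p_x = 0.96628
  3_p_x = 0.944056
  4_p_x = 0.91007
  5_p_x = 0.844545
  6_p_x = 0.777826
e_x = 5.4288


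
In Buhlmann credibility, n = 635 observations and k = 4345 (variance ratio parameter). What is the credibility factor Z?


Z = n / (n + k)
= 635 / (635 + 4345)
= 635 / 4980
= 0.1275


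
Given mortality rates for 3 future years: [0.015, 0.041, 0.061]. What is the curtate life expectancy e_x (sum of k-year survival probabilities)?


e_x = sum_{k=1}^{n} k_p_x
k_p_x values:
  1_p_x = 0.985
  2_p_x = 0.944615
  3_p_x = 0.886993
e_x = 2.8166


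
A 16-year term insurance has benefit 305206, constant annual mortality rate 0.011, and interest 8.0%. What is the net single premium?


NSP = benefit * sum_{k=0}^{n-1} k_p_x * q * v^(k+1)
With constant q=0.011, v=0.925926
Sum = 0.091319
NSP = 305206 * 0.091319
= 27870.989


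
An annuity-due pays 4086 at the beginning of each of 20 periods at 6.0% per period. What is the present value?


PV_due = PMT * (1-(1+i)^(-n))/i * (1+i)
PV_immediate = 46866.0981
PV_due = 46866.0981 * 1.06
= 49678.064


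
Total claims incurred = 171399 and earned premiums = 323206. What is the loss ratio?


Loss ratio = claims / premiums
= 171399 / 323206
= 0.5303


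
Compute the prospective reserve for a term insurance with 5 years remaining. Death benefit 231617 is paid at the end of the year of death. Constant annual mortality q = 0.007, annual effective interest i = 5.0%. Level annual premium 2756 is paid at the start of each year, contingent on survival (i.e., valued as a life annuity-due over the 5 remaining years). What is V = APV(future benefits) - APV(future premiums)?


v = 1/(1+i) = 0.952381
APV(future benefits) per unit = sum_{k=0}^{4} k_p_x * q * v^(k+1) = 0.029905
APV(future benefits) = 231617 * 0.029905 = 6926.6161
Life annuity-due factor ä_{x:5} = sum_{k=0}^{4} k_p_x * v^k = 4.485821
APV(future premiums) = 2756 * 4.485821 = 12362.9228
V = 6926.6161 - 12362.9228
= -5436.3067


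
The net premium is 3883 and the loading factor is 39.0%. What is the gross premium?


Gross = net * (1 + loading)
= 3883 * (1 + 0.39)
= 3883 * 1.39
= 5397.37


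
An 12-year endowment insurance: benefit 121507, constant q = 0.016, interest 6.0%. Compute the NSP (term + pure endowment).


Term component = 15104.8312
Pure endowment = 12_p_x * v^12 * benefit = 0.824027 * 0.496969 * 121507 = 49759.0518
NSP = 64863.883


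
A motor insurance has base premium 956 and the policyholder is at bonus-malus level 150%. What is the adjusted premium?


adjusted = base * BM_level / 100
= 956 * 150 / 100
= 956 * 1.5
= 1434.0


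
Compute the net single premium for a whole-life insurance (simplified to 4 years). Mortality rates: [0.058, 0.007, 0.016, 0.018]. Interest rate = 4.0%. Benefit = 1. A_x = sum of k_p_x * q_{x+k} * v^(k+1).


v = 0.961538
Year 0: k_p_x=1.0, q=0.058, term=0.055769
Year 1: k_p_x=0.942, q=0.007, term=0.006097
Year 2: k_p_x=0.935406, q=0.016, term=0.013305
Year 3: k_p_x=0.92044, q=0.018, term=0.014162
A_x = 0.0893


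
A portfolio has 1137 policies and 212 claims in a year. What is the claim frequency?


frequency = claims / policies
= 212 / 1137
= 0.1865


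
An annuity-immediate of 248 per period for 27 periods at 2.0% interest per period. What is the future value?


FV = PMT * ((1+i)^n - 1) / i
= 248 * ((1.02)^27 - 1) / 0.02
= 248 * (1.706886 - 1) / 0.02
= 8765.3923


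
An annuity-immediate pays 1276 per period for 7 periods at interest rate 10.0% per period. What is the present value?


PV = PMT * (1 - (1+i)^(-n)) / i
= 1276 * (1 - (1+0.1)^(-7)) / 0.1
= 1276 * (1 - 0.513158) / 0.1
= 1276 * 4.868419
= 6212.1024


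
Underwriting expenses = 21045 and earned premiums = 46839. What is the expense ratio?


Expense ratio = expenses / premiums
= 21045 / 46839
= 0.4493


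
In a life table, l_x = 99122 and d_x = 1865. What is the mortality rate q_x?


q_x = d_x / l_x
= 1865 / 99122
= 0.0188


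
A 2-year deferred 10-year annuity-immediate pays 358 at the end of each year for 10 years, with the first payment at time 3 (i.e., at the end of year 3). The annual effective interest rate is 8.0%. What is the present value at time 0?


PV at time 2 of the 10-year annuity-immediate:
a_n = 358 * (1-(1+0.08)^(-10))/0.08 = 2402.2091
Discount back 2 years to time 0:
PV = 2402.2091 * (1+0.08)^(-2)
= 2402.2091 * 0.857339
= 2059.5072


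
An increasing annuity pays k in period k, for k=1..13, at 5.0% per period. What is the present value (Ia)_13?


(Ia)_n = sum_{k=1}^{n} k * v^k, v = 1/(1+i)
v = 0.952381
Sum computed term by term:
(Ia)_13 = 59.3815


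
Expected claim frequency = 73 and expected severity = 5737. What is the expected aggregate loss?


E[S] = E[N] * E[X]
= 73 * 5737
= 418801


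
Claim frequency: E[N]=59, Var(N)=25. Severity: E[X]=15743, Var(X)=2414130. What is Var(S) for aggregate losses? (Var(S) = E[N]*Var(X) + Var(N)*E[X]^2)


Var(S) = E[N]*Var(X) + Var(N)*E[X]^2
= 59*2414130 + 25*15743^2
= 142433670 + 6196051225
= 6.3385e+09


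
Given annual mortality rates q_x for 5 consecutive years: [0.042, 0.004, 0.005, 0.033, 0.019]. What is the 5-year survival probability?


p_k = 1 - q_k for each year
Survival = product of (1 - q_k)
= 0.958 * 0.996 * 0.995 * 0.967 * 0.981
= 0.9006


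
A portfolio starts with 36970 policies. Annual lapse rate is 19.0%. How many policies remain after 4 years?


remaining = initial * (1 - lapse)^years
= 36970 * (1 - 0.19)^4
= 36970 * 0.430467
= 15914.3728


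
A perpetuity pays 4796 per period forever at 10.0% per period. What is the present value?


PV = PMT / i
= 4796 / 0.1
= 47960.0


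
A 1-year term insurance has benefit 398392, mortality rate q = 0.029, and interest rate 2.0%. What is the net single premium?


NSP = benefit * q * v
v = 1/(1+i) = 0.980392
NSP = 398392 * 0.029 * 0.980392
= 11326.8314


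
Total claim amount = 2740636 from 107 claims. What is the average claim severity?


severity = total / number
= 2740636 / 107
= 25613.4206


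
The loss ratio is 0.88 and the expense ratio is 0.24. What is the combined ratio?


Combined ratio = loss ratio + expense ratio
= 0.88 + 0.24
= 1.12


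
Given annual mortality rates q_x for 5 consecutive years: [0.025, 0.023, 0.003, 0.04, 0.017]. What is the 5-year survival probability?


p_k = 1 - q_k for each year
Survival = product of (1 - q_k)
= 0.975 * 0.977 * 0.997 * 0.96 * 0.983
= 0.8962


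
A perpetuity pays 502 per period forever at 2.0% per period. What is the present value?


PV = PMT / i
= 502 / 0.02
= 25100.0


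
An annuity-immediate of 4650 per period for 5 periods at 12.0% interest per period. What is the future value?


FV = PMT * ((1+i)^n - 1) / i
= 4650 * ((1.12)^5 - 1) / 0.12
= 4650 * (1.762342 - 1) / 0.12
= 29540.7402


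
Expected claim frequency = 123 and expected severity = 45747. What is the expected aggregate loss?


E[S] = E[N] * E[X]
= 123 * 45747
= 5.6269e+06


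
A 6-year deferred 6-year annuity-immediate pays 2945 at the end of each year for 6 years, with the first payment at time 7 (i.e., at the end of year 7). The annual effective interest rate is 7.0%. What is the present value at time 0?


PV at time 6 of the 6-year annuity-immediate:
a_n = 2945 * (1-(1+0.07)^(-6))/0.07 = 14037.4593
Discount back 6 years to time 0:
PV = 14037.4593 * (1+0.07)^(-6)
= 14037.4593 * 0.666342
= 9353.7518


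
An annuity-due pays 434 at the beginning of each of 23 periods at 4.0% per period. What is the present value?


PV_due = PMT * (1-(1+i)^(-n))/i * (1+i)
PV_immediate = 6447.8693
PV_due = 6447.8693 * 1.04
= 6705.7841


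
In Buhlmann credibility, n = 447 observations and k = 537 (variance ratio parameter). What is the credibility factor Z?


Z = n / (n + k)
= 447 / (447 + 537)
= 447 / 984
= 0.4543


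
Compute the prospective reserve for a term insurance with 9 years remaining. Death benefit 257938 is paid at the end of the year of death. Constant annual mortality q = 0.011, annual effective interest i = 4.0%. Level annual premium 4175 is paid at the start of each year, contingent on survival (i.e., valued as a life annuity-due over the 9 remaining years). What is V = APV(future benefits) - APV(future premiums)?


v = 1/(1+i) = 0.961538
APV(future benefits) per unit = sum_{k=0}^{8} k_p_x * q * v^(k+1) = 0.078507
APV(future benefits) = 257938 * 0.078507 = 20249.8915
Life annuity-due factor ä_{x:9} = sum_{k=0}^{8} k_p_x * v^k = 7.422463
APV(future premiums) = 4175 * 7.422463 = 30988.7819
V = 20249.8915 - 30988.7819
= -10738.8905


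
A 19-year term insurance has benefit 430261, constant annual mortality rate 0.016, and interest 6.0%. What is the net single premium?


NSP = benefit * sum_{k=0}^{n-1} k_p_x * q * v^(k+1)
With constant q=0.016, v=0.943396
Sum = 0.159311
NSP = 430261 * 0.159311
= 68545.2104


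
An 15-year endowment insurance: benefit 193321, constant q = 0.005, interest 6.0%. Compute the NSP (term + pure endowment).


Term component = 9115.2023
Pure endowment = 15_p_x * v^15 * benefit = 0.927569 * 0.417265 * 193321 = 74823.3701
NSP = 83938.5724
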